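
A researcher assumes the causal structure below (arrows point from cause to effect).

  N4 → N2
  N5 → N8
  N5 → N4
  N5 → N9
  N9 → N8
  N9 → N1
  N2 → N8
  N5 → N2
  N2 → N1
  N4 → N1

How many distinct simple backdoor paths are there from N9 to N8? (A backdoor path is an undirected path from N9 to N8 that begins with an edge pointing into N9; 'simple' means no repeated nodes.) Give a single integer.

4

A backdoor path from N9 to N8 is any simple undirected path whose first edge points into N9 (i.e. leaves N9 via a parent).
Parents of N9: {N5}.
Enumerating:
  P1: N9 <- N5 -> N4 -> N2 -> N8
  P2: N9 <- N5 -> N4 -> N1 <- N2 -> N8
  P3: N9 <- N5 -> N2 -> N8
  P4: N9 <- N5 -> N8
That exhausts the simple backdoor paths. Count: 4.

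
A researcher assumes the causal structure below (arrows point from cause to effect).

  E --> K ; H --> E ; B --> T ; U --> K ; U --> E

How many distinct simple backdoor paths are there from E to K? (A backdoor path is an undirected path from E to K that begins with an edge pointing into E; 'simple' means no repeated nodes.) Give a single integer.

1

A backdoor path from E to K is any simple undirected path whose first edge points into E (i.e. leaves E via a parent).
Parents of E: {H, U}.
Enumerating:
  P1: E <- U -> K
That exhausts the simple backdoor paths. Count: 1.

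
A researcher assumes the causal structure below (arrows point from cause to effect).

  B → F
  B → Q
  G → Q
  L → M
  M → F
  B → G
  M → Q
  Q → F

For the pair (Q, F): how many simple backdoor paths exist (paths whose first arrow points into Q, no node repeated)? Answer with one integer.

3

A backdoor path from Q to F is any simple undirected path whose first edge points into Q (i.e. leaves Q via a parent).
Parents of Q: {B, G, M}.
Enumerating:
  P1: Q <- M -> F
  P2: Q <- B -> F
  P3: Q <- G <- B -> F
That exhausts the simple backdoor paths. Count: 3.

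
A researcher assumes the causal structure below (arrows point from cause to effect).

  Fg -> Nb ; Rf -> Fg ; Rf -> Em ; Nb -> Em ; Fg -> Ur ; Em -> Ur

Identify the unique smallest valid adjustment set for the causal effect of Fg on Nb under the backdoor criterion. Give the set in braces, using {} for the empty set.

{}

Variables eligible for adjustment (non-descendants of Fg, excluding Fg and Nb): {Rf}.
Backdoor paths from Fg to Nb:
  P1: Fg <- Rf -> Em <- Nb
Each backdoor path contains an unconditioned collider, so every path is already blocked with the empty conditioning set:
  P1: blocked at collider Em (neither it nor any descendant is in the conditioning set).
The empty set is therefore the unique smallest valid set.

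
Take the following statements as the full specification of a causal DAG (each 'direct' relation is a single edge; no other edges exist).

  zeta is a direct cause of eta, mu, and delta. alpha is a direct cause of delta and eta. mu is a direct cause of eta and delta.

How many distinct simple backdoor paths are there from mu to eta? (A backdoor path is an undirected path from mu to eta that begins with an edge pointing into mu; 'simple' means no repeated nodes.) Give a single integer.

2

A backdoor path from mu to eta is any simple undirected path whose first edge points into mu (i.e. leaves mu via a parent).
Parents of mu: {zeta}.
Enumerating:
  P1: mu <- zeta -> delta <- alpha -> eta
  P2: mu <- zeta -> eta
That exhausts the simple backdoor paths. Count: 2.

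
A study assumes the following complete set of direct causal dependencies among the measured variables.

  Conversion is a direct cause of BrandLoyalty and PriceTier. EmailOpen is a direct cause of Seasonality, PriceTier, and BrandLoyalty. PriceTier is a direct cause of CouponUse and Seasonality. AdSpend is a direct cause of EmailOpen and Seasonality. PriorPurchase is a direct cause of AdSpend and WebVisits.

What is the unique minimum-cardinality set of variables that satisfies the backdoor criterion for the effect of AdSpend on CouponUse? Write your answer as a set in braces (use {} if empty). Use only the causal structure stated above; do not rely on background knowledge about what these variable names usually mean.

Variables eligible for adjustment (non-descendants of AdSpend, excluding AdSpend and CouponUse): {Conversion, PriorPurchase, WebVisits}.
Backdoor paths from AdSpend to CouponUse:
  (none)
With no backdoor paths the empty set already satisfies the criterion, and it is trivially minimal.

{}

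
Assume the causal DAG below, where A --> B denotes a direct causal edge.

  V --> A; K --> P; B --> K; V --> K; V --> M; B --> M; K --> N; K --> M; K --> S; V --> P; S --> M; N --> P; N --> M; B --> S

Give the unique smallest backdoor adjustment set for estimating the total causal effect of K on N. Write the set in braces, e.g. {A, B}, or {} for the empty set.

Variables eligible for adjustment (non-descendants of K, excluding K and N): {A, B, V}.
Backdoor paths from K to N:
  P1: K <- V -> P <- N
  P2: K <- V -> M <- N
  P3: K <- B -> S -> M <- V -> P <- N
  P4: K <- B -> S -> M <- N
  P5: K <- B -> M <- V -> P <- N
  P6: K <- B -> M <- N
Each backdoor path contains an unconditioned collider, so every path is already blocked with the empty conditioning set:
  P1: blocked at collider P (neither it nor any descendant is in the conditioning set).
  P2: blocked at collider M (neither it nor any descendant is in the conditioning set).
  P3: blocked at collider M (neither it nor any descendant is in the conditioning set).
  P4: blocked at collider M (neither it nor any descendant is in the conditioning set).
  P5: blocked at collider M (neither it nor any descendant is in the conditioning set).
  P6: blocked at collider M (neither it nor any descendant is in the conditioning set).
The empty set is therefore the unique smallest valid set.

{}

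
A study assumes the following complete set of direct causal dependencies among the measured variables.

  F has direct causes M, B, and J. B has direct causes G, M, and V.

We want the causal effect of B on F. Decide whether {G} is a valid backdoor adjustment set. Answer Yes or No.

Backdoor paths from B to F (paths whose first edge points into B):
  P1: B <- M -> F
Condition 1 (no descendant of B in the set): holds — descendants of B are {F}; none are in {G}.
Condition 2 (every backdoor path blocked by {G}):
  P1: open — no interior node is in the conditioning set.
{G} does not satisfy the backdoor criterion.

No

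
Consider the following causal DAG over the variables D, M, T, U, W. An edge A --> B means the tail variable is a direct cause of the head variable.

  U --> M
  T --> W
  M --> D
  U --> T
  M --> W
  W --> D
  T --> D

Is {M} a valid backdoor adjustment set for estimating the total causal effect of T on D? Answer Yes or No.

Yes

Backdoor paths from T to D (paths whose first edge points into T):
  P1: T <- U -> M -> W -> D
  P2: T <- U -> M -> D
Condition 1 (no descendant of T in the set): holds — descendants of T are {D, W}; none are in {M}.
Condition 2 (every backdoor path blocked by {M}):
  P1: blocked at chain node M ∈ conditioning set.
  P2: blocked at chain node M ∈ conditioning set.
{M} satisfies the backdoor criterion.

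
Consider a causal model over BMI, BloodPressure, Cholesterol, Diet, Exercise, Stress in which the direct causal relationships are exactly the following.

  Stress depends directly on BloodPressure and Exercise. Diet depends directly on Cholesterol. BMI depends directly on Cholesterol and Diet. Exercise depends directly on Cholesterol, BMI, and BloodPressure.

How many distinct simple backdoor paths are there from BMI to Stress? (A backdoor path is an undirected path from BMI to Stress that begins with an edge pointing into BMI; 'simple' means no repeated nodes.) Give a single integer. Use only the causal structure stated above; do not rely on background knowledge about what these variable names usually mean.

4

A backdoor path from BMI to Stress is any simple undirected path whose first edge points into BMI (i.e. leaves BMI via a parent).
Parents of BMI: {Cholesterol, Diet}.
Enumerating:
  P1: BMI <- Cholesterol -> Exercise <- BloodPressure -> Stress
  P2: BMI <- Cholesterol -> Exercise -> Stress
  P3: BMI <- Diet <- Cholesterol -> Exercise <- BloodPressure -> Stress
  P4: BMI <- Diet <- Cholesterol -> Exercise -> Stress
That exhausts the simple backdoor paths. Count: 4.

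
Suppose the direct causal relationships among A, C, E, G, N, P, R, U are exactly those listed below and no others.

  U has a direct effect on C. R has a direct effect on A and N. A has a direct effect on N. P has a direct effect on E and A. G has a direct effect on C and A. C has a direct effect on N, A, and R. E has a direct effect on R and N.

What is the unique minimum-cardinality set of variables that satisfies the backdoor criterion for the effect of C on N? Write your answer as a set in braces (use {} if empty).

{G}

Variables eligible for adjustment (non-descendants of C, excluding C and N): {E, G, P, U}.
Backdoor paths from C to N:
  P1: C <- G -> A <- P -> E -> R -> N
  P2: C <- G -> A <- P -> E -> N
  P3: C <- G -> A <- R <- E -> N
  P4: C <- G -> A <- R -> N
  P5: C <- G -> A -> N
The empty set is not sufficient: P5 (C <- G -> A -> N) has no collider blocking it and no conditioned non-collider, so it is open.
Try {G}:
  P1: blocked at fork node G ∈ conditioning set.
  P2: blocked at fork node G ∈ conditioning set.
  P3: blocked at fork node G ∈ conditioning set.
  P4: blocked at fork node G ∈ conditioning set.
  P5: blocked at fork node G ∈ conditioning set.
{G} contains no descendant of C and blocks every backdoor path.
No other singleton works — e.g. {U} leaves P5 open — so {G} is the unique smallest valid adjustment set.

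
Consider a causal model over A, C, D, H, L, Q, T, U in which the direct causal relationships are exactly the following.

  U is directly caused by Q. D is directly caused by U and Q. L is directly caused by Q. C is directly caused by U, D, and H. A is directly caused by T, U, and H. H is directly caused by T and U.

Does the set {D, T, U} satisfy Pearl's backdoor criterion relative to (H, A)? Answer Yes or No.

Backdoor paths from H to A (paths whose first edge points into H):
  P1: H <- T -> A
  P2: H <- U -> A
Condition 1 (no descendant of H in the set): holds — descendants of H are {A, C}; none are in {D, T, U}.
Condition 2 (every backdoor path blocked by {D, T, U}):
  P1: blocked at fork node T ∈ conditioning set.
  P2: blocked at fork node U ∈ conditioning set.
{D, T, U} satisfies the backdoor criterion.

Yes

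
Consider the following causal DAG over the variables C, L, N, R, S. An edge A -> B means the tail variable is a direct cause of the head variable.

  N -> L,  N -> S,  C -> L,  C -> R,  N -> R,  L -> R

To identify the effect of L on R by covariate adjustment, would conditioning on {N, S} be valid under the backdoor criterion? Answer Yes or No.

No

Backdoor paths from L to R (paths whose first edge points into L):
  P1: L <- N -> R
  P2: L <- C -> R
Condition 1 (no descendant of L in the set): holds — descendants of L are {R}; none are in {N, S}.
Condition 2 (every backdoor path blocked by {N, S}):
  P1: blocked at fork node N ∈ conditioning set.
  P2: open — no interior node is in the conditioning set.
{N, S} does not satisfy the backdoor criterion.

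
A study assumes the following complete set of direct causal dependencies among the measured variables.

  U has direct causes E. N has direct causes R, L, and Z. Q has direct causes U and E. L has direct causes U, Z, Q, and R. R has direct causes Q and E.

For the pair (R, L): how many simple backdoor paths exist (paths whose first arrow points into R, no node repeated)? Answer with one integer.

7

A backdoor path from R to L is any simple undirected path whose first edge points into R (i.e. leaves R via a parent).
Parents of R: {E, Q}.
Enumerating:
  P1: R <- E -> U -> Q -> L
  P2: R <- E -> U -> L
  P3: R <- E -> Q <- U -> L
  P4: R <- E -> Q -> L
  P5: R <- Q <- E -> U -> L
  P6: R <- Q <- U -> L
  P7: R <- Q -> L
That exhausts the simple backdoor paths. Count: 7.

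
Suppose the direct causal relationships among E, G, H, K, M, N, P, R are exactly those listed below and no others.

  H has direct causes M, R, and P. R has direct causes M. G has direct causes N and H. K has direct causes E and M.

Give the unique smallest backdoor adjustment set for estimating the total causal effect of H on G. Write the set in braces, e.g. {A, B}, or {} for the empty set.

{}

Variables eligible for adjustment (non-descendants of H, excluding H and G): {E, K, M, N, P, R}.
Backdoor paths from H to G:
  (none)
With no backdoor paths the empty set already satisfies the criterion, and it is trivially minimal.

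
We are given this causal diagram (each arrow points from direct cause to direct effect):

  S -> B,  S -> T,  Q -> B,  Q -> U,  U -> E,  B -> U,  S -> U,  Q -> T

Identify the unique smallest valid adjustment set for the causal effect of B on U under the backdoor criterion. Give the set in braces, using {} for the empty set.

{Q, S}

Variables eligible for adjustment (non-descendants of B, excluding B and U): {Q, S, T}.
Backdoor paths from B to U:
  P1: B <- Q -> T <- S -> U
  P2: B <- Q -> U
  P3: B <- S -> T <- Q -> U
  P4: B <- S -> U
The empty set is not sufficient: P2 (B <- Q -> U) has no collider blocking it and no conditioned non-collider, so it is open.
Try {Q, S}:
  P1: blocked at fork node Q ∈ conditioning set.
  P2: blocked at fork node Q ∈ conditioning set.
  P3: blocked at fork node S ∈ conditioning set.
  P4: blocked at fork node S ∈ conditioning set.
{Q, S} contains no descendant of B and blocks every backdoor path.
Every element of {Q, S} is needed (dropping Q leaves P2 open; dropping S leaves P4 open), so no proper subset is valid.
Among all size-2 subsets of the eligible variables, only {Q, S} blocks every backdoor path, so it is the unique smallest valid adjustment set.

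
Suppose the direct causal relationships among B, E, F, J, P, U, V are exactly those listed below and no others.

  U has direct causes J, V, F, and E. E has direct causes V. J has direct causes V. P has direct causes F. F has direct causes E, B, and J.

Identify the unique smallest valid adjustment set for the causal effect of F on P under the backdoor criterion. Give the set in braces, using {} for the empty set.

{}

Variables eligible for adjustment (non-descendants of F, excluding F and P): {B, E, J, V}.
Backdoor paths from F to P:
  (none)
With no backdoor paths the empty set already satisfies the criterion, and it is trivially minimal.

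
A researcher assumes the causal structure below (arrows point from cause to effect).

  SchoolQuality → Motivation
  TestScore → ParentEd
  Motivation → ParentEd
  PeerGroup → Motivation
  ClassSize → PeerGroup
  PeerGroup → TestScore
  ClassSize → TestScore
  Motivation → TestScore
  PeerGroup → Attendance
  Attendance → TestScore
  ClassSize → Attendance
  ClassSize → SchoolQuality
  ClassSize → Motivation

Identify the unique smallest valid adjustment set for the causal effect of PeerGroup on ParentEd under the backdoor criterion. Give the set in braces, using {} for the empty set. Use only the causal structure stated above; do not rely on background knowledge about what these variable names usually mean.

{ClassSize}

Variables eligible for adjustment (non-descendants of PeerGroup, excluding PeerGroup and ParentEd): {ClassSize, SchoolQuality}.
Backdoor paths from PeerGroup to ParentEd:
  P1: PeerGroup <- ClassSize -> SchoolQuality -> Motivation -> TestScore -> ParentEd
  P2: PeerGroup <- ClassSize -> SchoolQuality -> Motivation -> ParentEd
  P3: PeerGroup <- ClassSize -> Attendance -> TestScore <- Motivation -> ParentEd
  P4: PeerGroup <- ClassSize -> Attendance -> TestScore -> ParentEd
  P5: PeerGroup <- ClassSize -> Motivation -> TestScore -> ParentEd
  P6: PeerGroup <- ClassSize -> Motivation -> ParentEd
  P7: PeerGroup <- ClassSize -> TestScore <- Motivation -> ParentEd
  P8: PeerGroup <- ClassSize -> TestScore -> ParentEd
The empty set is not sufficient: P1 (PeerGroup <- ClassSize -> SchoolQuality -> Motivation -> TestScore -> ParentEd) has no collider blocking it and no conditioned non-collider, so it is open.
Try {ClassSize}:
  P1: blocked at fork node ClassSize ∈ conditioning set.
  P2: blocked at fork node ClassSize ∈ conditioning set.
  P3: blocked at fork node ClassSize ∈ conditioning set.
  P4: blocked at fork node ClassSize ∈ conditioning set.
  P5: blocked at fork node ClassSize ∈ conditioning set.
  P6: blocked at fork node ClassSize ∈ conditioning set.
  P7: blocked at fork node ClassSize ∈ conditioning set.
  P8: blocked at fork node ClassSize ∈ conditioning set.
{ClassSize} contains no descendant of PeerGroup and blocks every backdoor path.
No other singleton works — e.g. {SchoolQuality} leaves P4 open — so {ClassSize} is the unique smallest valid adjustment set.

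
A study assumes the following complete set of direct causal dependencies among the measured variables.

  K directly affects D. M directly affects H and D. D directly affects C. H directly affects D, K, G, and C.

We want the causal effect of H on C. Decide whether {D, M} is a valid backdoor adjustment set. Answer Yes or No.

Backdoor paths from H to C (paths whose first edge points into H):
  P1: H <- M -> D -> C
Condition 1 (no descendant of H in the set): FAILS — D is a descendant of H.
Condition 2 (every backdoor path blocked by {D, M}):
  P1: blocked at fork node M ∈ conditioning set.
{D, M} does not satisfy the backdoor criterion.

No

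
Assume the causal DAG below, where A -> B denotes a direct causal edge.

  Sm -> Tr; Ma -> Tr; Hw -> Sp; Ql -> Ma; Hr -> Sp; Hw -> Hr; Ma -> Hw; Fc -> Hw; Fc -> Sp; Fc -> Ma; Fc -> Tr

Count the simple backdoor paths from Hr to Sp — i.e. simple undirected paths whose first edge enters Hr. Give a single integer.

4

A backdoor path from Hr to Sp is any simple undirected path whose first edge points into Hr (i.e. leaves Hr via a parent).
Parents of Hr: {Hw}.
Enumerating:
  P1: Hr <- Hw <- Fc -> Sp
  P2: Hr <- Hw <- Ma <- Fc -> Sp
  P3: Hr <- Hw <- Ma -> Tr <- Fc -> Sp
  P4: Hr <- Hw -> Sp
That exhausts the simple backdoor paths. Count: 4.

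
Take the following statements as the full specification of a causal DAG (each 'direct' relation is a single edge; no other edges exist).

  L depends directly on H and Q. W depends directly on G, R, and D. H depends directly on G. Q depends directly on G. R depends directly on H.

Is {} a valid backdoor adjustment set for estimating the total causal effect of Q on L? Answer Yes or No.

Backdoor paths from Q to L (paths whose first edge points into Q):
  P1: Q <- G -> H -> L
  P2: Q <- G -> W <- R <- H -> L
Condition 1 (no descendant of Q in the set): holds — descendants of Q are {L}; none are in {}.
Condition 2 (every backdoor path blocked by {}):
  P1: open — no interior node is in the conditioning set.
  P2: blocked at collider W (neither it nor any descendant is in the conditioning set).
{} does not satisfy the backdoor criterion.

No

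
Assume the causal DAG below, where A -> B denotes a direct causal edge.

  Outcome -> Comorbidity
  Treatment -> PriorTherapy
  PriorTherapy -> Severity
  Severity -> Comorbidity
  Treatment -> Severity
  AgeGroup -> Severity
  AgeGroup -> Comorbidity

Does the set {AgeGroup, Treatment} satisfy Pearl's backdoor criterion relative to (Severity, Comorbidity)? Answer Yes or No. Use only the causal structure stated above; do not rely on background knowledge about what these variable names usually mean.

Yes

Backdoor paths from Severity to Comorbidity (paths whose first edge points into Severity):
  P1: Severity <- AgeGroup -> Comorbidity
Condition 1 (no descendant of Severity in the set): holds — descendants of Severity are {Comorbidity}; none are in {AgeGroup, Treatment}.
Condition 2 (every backdoor path blocked by {AgeGroup, Treatment}):
  P1: blocked at fork node AgeGroup ∈ conditioning set.
{AgeGroup, Treatment} satisfies the backdoor criterion.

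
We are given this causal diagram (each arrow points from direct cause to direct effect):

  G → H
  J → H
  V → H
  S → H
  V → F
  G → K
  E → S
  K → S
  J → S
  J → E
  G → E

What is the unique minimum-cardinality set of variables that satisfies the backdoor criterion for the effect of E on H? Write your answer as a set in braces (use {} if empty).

Variables eligible for adjustment (non-descendants of E, excluding E and H): {F, G, J, K, V}.
Backdoor paths from E to H:
  P1: E <- G -> K -> S <- J -> H
  P2: E <- G -> K -> S -> H
  P3: E <- G -> H
  P4: E <- J -> S <- K <- G -> H
  P5: E <- J -> S -> H
  P6: E <- J -> H
The empty set is not sufficient: P2 (E <- G -> K -> S -> H) has no collider blocking it and no conditioned non-collider, so it is open.
Try {G, J}:
  P1: blocked at fork node G ∈ conditioning set.
  P2: blocked at fork node G ∈ conditioning set.
  P3: blocked at fork node G ∈ conditioning set.
  P4: blocked at fork node J ∈ conditioning set.
  P5: blocked at fork node J ∈ conditioning set.
  P6: blocked at fork node J ∈ conditioning set.
{G, J} contains no descendant of E and blocks every backdoor path.
Every element of {G, J} is needed (dropping G leaves P2 open; dropping J leaves P5 open), so no proper subset is valid.
Among all size-2 subsets of the eligible variables, only {G, J} blocks every backdoor path, so it is the unique smallest valid adjustment set.

{G, J}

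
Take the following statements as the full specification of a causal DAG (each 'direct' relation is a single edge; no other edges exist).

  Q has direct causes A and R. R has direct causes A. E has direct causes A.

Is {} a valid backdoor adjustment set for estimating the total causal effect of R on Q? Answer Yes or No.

No

Backdoor paths from R to Q (paths whose first edge points into R):
  P1: R <- A -> Q
Condition 1 (no descendant of R in the set): holds — descendants of R are {Q}; none are in {}.
Condition 2 (every backdoor path blocked by {}):
  P1: open — no interior node is in the conditioning set.
{} does not satisfy the backdoor criterion.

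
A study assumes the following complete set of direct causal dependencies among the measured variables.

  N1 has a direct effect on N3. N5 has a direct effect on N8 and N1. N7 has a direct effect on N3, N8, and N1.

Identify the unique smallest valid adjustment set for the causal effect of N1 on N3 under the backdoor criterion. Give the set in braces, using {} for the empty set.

{N7}

Variables eligible for adjustment (non-descendants of N1, excluding N1 and N3): {N5, N7, N8}.
Backdoor paths from N1 to N3:
  P1: N1 <- N7 -> N3
  P2: N1 <- N5 -> N8 <- N7 -> N3
The empty set is not sufficient: P1 (N1 <- N7 -> N3) has no collider blocking it and no conditioned non-collider, so it is open.
Try {N7}:
  P1: blocked at fork node N7 ∈ conditioning set.
  P2: blocked at collider N8 (neither it nor any descendant is in the conditioning set).
{N7} contains no descendant of N1 and blocks every backdoor path.
No other singleton works — e.g. {N5} leaves P1 open — so {N7} is the unique smallest valid adjustment set.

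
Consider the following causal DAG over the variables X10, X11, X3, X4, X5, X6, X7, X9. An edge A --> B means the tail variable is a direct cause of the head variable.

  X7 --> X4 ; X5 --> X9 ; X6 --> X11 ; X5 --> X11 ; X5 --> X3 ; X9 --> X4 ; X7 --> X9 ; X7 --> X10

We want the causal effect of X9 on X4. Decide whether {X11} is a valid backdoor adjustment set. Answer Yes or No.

Backdoor paths from X9 to X4 (paths whose first edge points into X9):
  P1: X9 <- X7 -> X4
Condition 1 (no descendant of X9 in the set): holds — descendants of X9 are {X4}; none are in {X11}.
Condition 2 (every backdoor path blocked by {X11}):
  P1: open — no interior node is in the conditioning set.
{X11} does not satisfy the backdoor criterion.

No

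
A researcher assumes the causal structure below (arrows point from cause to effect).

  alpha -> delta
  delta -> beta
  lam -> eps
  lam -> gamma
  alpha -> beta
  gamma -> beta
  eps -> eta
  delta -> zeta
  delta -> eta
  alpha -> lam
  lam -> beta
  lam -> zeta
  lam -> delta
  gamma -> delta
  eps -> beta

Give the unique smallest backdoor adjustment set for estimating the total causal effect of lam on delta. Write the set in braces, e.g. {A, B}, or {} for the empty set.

Variables eligible for adjustment (non-descendants of lam, excluding lam and delta): {alpha}.
Backdoor paths from lam to delta:
  P1: lam <- alpha -> delta
  P2: lam <- alpha -> beta <- eps -> eta <- delta
  P3: lam <- alpha -> beta <- gamma -> delta
  P4: lam <- alpha -> beta <- delta
The empty set is not sufficient: P1 (lam <- alpha -> delta) has no collider blocking it and no conditioned non-collider, so it is open.
Try {alpha}:
  P1: blocked at fork node alpha ∈ conditioning set.
  P2: blocked at fork node alpha ∈ conditioning set.
  P3: blocked at fork node alpha ∈ conditioning set.
  P4: blocked at fork node alpha ∈ conditioning set.
{alpha} contains no descendant of lam and blocks every backdoor path.
{alpha} is the unique smallest valid adjustment set.

{alpha}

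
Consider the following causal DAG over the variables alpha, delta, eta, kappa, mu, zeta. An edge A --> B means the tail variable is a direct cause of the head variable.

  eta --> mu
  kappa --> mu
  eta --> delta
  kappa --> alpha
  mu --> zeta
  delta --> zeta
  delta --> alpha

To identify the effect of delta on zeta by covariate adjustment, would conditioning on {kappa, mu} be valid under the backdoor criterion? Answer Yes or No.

Backdoor paths from delta to zeta (paths whose first edge points into delta):
  P1: delta <- eta -> mu -> zeta
Condition 1 (no descendant of delta in the set): holds — descendants of delta are {alpha, zeta}; none are in {kappa, mu}.
Condition 2 (every backdoor path blocked by {kappa, mu}):
  P1: blocked at chain node mu ∈ conditioning set.
{kappa, mu} satisfies the backdoor criterion.

Yes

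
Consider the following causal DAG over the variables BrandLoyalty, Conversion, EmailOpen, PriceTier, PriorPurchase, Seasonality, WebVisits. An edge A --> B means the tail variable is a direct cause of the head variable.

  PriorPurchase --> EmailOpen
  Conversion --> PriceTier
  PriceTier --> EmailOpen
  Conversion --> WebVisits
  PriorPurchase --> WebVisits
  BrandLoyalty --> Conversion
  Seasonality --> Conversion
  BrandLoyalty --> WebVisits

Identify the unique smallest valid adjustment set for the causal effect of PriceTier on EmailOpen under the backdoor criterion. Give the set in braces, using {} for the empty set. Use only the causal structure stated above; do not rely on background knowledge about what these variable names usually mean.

{}

Variables eligible for adjustment (non-descendants of PriceTier, excluding PriceTier and EmailOpen): {BrandLoyalty, Conversion, PriorPurchase, Seasonality, WebVisits}.
Backdoor paths from PriceTier to EmailOpen:
  P1: PriceTier <- Conversion <- BrandLoyalty -> WebVisits <- PriorPurchase -> EmailOpen
  P2: PriceTier <- Conversion -> WebVisits <- PriorPurchase -> EmailOpen
Each backdoor path contains an unconditioned collider, so every path is already blocked with the empty conditioning set:
  P1: blocked at collider WebVisits (neither it nor any descendant is in the conditioning set).
  P2: blocked at collider WebVisits (neither it nor any descendant is in the conditioning set).
The empty set is therefore the unique smallest valid set.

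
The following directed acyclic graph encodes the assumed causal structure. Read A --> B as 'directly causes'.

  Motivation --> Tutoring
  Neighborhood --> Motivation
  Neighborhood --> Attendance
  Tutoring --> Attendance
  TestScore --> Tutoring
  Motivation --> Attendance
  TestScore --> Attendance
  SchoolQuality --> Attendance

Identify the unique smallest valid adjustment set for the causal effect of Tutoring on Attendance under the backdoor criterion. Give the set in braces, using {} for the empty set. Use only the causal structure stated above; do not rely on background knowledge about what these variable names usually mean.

Variables eligible for adjustment (non-descendants of Tutoring, excluding Tutoring and Attendance): {Motivation, Neighborhood, SchoolQuality, TestScore}.
Backdoor paths from Tutoring to Attendance:
  P1: Tutoring <- TestScore -> Attendance
  P2: Tutoring <- Motivation <- Neighborhood -> Attendance
  P3: Tutoring <- Motivation -> Attendance
The empty set is not sufficient: P1 (Tutoring <- TestScore -> Attendance) has no collider blocking it and no conditioned non-collider, so it is open.
Try {Motivation, TestScore}:
  P1: blocked at fork node TestScore ∈ conditioning set.
  P2: blocked at chain node Motivation ∈ conditioning set.
  P3: blocked at fork node Motivation ∈ conditioning set.
{Motivation, TestScore} contains no descendant of Tutoring and blocks every backdoor path.
Every element of {Motivation, TestScore} is needed (dropping Motivation leaves P2 open; dropping TestScore leaves P1 open), so no proper subset is valid.
Among all size-2 subsets of the eligible variables, only {Motivation, TestScore} blocks every backdoor path, so it is the unique smallest valid adjustment set.

{Motivation, TestScore}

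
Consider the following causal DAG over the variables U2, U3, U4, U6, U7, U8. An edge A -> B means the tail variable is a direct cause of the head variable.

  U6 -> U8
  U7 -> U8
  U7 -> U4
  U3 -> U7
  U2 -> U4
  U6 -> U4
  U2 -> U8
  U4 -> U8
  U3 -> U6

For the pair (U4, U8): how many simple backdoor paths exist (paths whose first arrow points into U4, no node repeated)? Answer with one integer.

A backdoor path from U4 to U8 is any simple undirected path whose first edge points into U4 (i.e. leaves U4 via a parent).
Parents of U4: {U2, U6, U7}.
Enumerating:
  P1: U4 <- U6 <- U3 -> U7 -> U8
  P2: U4 <- U6 -> U8
  P3: U4 <- U7 <- U3 -> U6 -> U8
  P4: U4 <- U7 -> U8
  P5: U4 <- U2 -> U8
That exhausts the simple backdoor paths. Count: 5.

5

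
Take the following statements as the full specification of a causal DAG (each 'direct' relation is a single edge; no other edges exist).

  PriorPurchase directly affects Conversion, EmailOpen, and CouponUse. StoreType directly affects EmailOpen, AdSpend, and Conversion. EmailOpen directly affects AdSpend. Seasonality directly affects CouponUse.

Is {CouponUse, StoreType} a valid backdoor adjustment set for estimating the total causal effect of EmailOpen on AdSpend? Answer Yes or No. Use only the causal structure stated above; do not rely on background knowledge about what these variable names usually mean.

Yes

Backdoor paths from EmailOpen to AdSpend (paths whose first edge points into EmailOpen):
  P1: EmailOpen <- StoreType -> AdSpend
  P2: EmailOpen <- PriorPurchase -> Conversion <- StoreType -> AdSpend
Condition 1 (no descendant of EmailOpen in the set): holds — descendants of EmailOpen are {AdSpend}; none are in {CouponUse, StoreType}.
Condition 2 (every backdoor path blocked by {CouponUse, StoreType}):
  P1: blocked at fork node StoreType ∈ conditioning set.
  P2: blocked at collider Conversion (neither it nor any descendant is in the conditioning set).
{CouponUse, StoreType} satisfies the backdoor criterion.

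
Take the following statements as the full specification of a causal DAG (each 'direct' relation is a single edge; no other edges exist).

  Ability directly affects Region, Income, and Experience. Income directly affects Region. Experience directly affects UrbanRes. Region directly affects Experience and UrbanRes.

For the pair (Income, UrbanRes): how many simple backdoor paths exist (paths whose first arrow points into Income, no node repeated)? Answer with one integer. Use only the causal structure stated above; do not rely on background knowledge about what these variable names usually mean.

4

A backdoor path from Income to UrbanRes is any simple undirected path whose first edge points into Income (i.e. leaves Income via a parent).
Parents of Income: {Ability}.
Enumerating:
  P1: Income <- Ability -> Region -> Experience -> UrbanRes
  P2: Income <- Ability -> Region -> UrbanRes
  P3: Income <- Ability -> Experience <- Region -> UrbanRes
  P4: Income <- Ability -> Experience -> UrbanRes
That exhausts the simple backdoor paths. Count: 4.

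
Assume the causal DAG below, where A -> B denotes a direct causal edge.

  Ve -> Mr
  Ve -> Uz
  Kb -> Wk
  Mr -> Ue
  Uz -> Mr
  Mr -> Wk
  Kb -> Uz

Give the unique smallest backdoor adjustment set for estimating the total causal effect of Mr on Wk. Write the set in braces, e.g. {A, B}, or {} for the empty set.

{Kb}

Variables eligible for adjustment (non-descendants of Mr, excluding Mr and Wk): {Kb, Uz, Ve}.
Backdoor paths from Mr to Wk:
  P1: Mr <- Ve -> Uz <- Kb -> Wk
  P2: Mr <- Uz <- Kb -> Wk
The empty set is not sufficient: P2 (Mr <- Uz <- Kb -> Wk) has no collider blocking it and no conditioned non-collider, so it is open.
Try {Kb}:
  P1: blocked at collider Uz (neither it nor any descendant is in the conditioning set).
  P2: blocked at fork node Kb ∈ conditioning set.
{Kb} contains no descendant of Mr and blocks every backdoor path.
No other singleton works — e.g. {Ve} leaves P2 open — so {Kb} is the unique smallest valid adjustment set.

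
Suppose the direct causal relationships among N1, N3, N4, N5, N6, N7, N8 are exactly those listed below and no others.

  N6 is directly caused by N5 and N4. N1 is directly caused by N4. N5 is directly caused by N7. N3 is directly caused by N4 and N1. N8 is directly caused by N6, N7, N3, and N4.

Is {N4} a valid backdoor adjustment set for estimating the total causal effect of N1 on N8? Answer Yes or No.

Backdoor paths from N1 to N8 (paths whose first edge points into N1):
  P1: N1 <- N4 -> N6 <- N5 <- N7 -> N8
  P2: N1 <- N4 -> N6 -> N8
  P3: N1 <- N4 -> N3 -> N8
  P4: N1 <- N4 -> N8
Condition 1 (no descendant of N1 in the set): holds — descendants of N1 are {N3, N8}; none are in {N4}.
Condition 2 (every backdoor path blocked by {N4}):
  P1: blocked at fork node N4 ∈ conditioning set.
  P2: blocked at fork node N4 ∈ conditioning set.
  P3: blocked at fork node N4 ∈ conditioning set.
  P4: blocked at fork node N4 ∈ conditioning set.
{N4} satisfies the backdoor criterion.

Yes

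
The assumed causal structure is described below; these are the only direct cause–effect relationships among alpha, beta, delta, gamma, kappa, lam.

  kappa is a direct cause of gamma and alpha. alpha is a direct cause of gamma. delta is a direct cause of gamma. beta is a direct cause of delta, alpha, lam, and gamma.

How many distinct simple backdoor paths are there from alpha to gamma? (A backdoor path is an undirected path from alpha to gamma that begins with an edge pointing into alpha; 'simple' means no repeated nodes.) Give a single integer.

3

A backdoor path from alpha to gamma is any simple undirected path whose first edge points into alpha (i.e. leaves alpha via a parent).
Parents of alpha: {beta, kappa}.
Enumerating:
  P1: alpha <- beta -> delta -> gamma
  P2: alpha <- beta -> gamma
  P3: alpha <- kappa -> gamma
That exhausts the simple backdoor paths. Count: 3.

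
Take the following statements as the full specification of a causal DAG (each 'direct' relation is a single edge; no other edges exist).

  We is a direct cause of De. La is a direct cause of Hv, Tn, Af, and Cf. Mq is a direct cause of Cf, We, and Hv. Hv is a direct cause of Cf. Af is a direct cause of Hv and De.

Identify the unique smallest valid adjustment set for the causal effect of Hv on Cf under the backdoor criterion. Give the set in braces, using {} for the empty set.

{La, Mq}

Variables eligible for adjustment (non-descendants of Hv, excluding Hv and Cf): {Af, De, La, Mq, Tn, We}.
Backdoor paths from Hv to Cf:
  P1: Hv <- Mq -> Cf
  P2: Hv <- Mq -> We -> De <- Af <- La -> Cf
  P3: Hv <- La -> Af -> De <- We <- Mq -> Cf
  P4: Hv <- La -> Cf
  P5: Hv <- Af <- La -> Cf
  P6: Hv <- Af -> De <- We <- Mq -> Cf
The empty set is not sufficient: P1 (Hv <- Mq -> Cf) has no collider blocking it and no conditioned non-collider, so it is open.
Try {La, Mq}:
  P1: blocked at fork node Mq ∈ conditioning set.
  P2: blocked at fork node Mq ∈ conditioning set.
  P3: blocked at fork node La ∈ conditioning set.
  P4: blocked at fork node La ∈ conditioning set.
  P5: blocked at fork node La ∈ conditioning set.
  P6: blocked at collider De (neither it nor any descendant is in the conditioning set).
{La, Mq} contains no descendant of Hv and blocks every backdoor path.
Every element of {La, Mq} is needed (dropping La leaves P4 open; dropping Mq leaves P1 open), so no proper subset is valid.
Among all size-2 subsets of the eligible variables, only {La, Mq} blocks every backdoor path, so it is the unique smallest valid adjustment set.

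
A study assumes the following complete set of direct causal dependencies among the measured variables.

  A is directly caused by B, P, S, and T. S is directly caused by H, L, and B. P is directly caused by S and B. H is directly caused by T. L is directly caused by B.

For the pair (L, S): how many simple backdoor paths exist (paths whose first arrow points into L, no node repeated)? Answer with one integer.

7

A backdoor path from L to S is any simple undirected path whose first edge points into L (i.e. leaves L via a parent).
Parents of L: {B}.
Enumerating:
  P1: L <- B -> S
  P2: L <- B -> P <- S
  P3: L <- B -> P -> A <- T -> H -> S
  P4: L <- B -> P -> A <- S
  P5: L <- B -> A <- T -> H -> S
  P6: L <- B -> A <- S
  P7: L <- B -> A <- P <- S
That exhausts the simple backdoor paths. Count: 7.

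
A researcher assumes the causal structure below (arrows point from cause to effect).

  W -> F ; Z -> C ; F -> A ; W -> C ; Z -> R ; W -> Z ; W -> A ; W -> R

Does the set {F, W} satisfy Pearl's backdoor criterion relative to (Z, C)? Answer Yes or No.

Yes

Backdoor paths from Z to C (paths whose first edge points into Z):
  P1: Z <- W -> C
Condition 1 (no descendant of Z in the set): holds — descendants of Z are {C, R}; none are in {F, W}.
Condition 2 (every backdoor path blocked by {F, W}):
  P1: blocked at fork node W ∈ conditioning set.
{F, W} satisfies the backdoor criterion.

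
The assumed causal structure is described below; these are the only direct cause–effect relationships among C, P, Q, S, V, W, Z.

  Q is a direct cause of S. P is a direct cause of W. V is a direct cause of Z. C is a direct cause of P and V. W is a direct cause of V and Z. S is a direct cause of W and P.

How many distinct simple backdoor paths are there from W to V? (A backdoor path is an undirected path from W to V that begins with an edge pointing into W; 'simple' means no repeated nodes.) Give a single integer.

A backdoor path from W to V is any simple undirected path whose first edge points into W (i.e. leaves W via a parent).
Parents of W: {P, S}.
Enumerating:
  P1: W <- S -> P <- C -> V
  P2: W <- P <- C -> V
That exhausts the simple backdoor paths. Count: 2.

2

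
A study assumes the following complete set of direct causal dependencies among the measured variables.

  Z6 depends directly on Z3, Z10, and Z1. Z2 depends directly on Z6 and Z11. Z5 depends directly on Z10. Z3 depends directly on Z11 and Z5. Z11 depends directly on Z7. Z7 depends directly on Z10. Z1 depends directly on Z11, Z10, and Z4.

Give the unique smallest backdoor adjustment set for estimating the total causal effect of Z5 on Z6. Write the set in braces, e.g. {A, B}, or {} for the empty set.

{Z10}

Variables eligible for adjustment (non-descendants of Z5, excluding Z5 and Z6): {Z1, Z10, Z11, Z4, Z7}.
Backdoor paths from Z5 to Z6:
  P1: Z5 <- Z10 -> Z7 -> Z11 -> Z3 -> Z6
  P2: Z5 <- Z10 -> Z7 -> Z11 -> Z1 -> Z6
  P3: Z5 <- Z10 -> Z7 -> Z11 -> Z2 <- Z6
  P4: Z5 <- Z10 -> Z1 <- Z11 -> Z3 -> Z6
  P5: Z5 <- Z10 -> Z1 <- Z11 -> Z2 <- Z6
  P6: Z5 <- Z10 -> Z1 -> Z6
  P7: Z5 <- Z10 -> Z6
The empty set is not sufficient: P1 (Z5 <- Z10 -> Z7 -> Z11 -> Z3 -> Z6) has no collider blocking it and no conditioned non-collider, so it is open.
Try {Z10}:
  P1: blocked at fork node Z10 ∈ conditioning set.
  P2: blocked at fork node Z10 ∈ conditioning set.
  P3: blocked at fork node Z10 ∈ conditioning set.
  P4: blocked at fork node Z10 ∈ conditioning set.
  P5: blocked at fork node Z10 ∈ conditioning set.
  P6: blocked at fork node Z10 ∈ conditioning set.
  P7: blocked at fork node Z10 ∈ conditioning set.
{Z10} contains no descendant of Z5 and blocks every backdoor path.
No other singleton works — e.g. {Z4} leaves P1 open — so {Z10} is the unique smallest valid adjustment set.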